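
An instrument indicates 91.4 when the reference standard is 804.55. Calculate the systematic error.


Systematic error = measured - true
= 91.4 - 804.55
= -713.1500

-713.1500


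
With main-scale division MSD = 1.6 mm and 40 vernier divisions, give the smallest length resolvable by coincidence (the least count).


LC = MSD / n_div
= 1.6 / 40
= 0.0400

0.0400


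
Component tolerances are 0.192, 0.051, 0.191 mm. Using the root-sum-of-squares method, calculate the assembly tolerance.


RSS = sqrt(0.192^2 + 0.051^2 + 0.191^2)
= sqrt(0.075946)
= 0.2756

0.2756


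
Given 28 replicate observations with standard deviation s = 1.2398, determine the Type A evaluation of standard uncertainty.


u_A = s / sqrt(n)
u_A = 1.2398 / sqrt(28)
u_A = 1.2398 / 5.2915026
u_A = 0.2343

0.2343


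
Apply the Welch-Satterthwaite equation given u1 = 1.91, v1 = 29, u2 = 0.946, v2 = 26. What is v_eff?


uc = sqrt(u1^2 + u2^2) = sqrt(1.91^2 + 0.946^2) = 2.1314352
v_eff = uc^4 / (u1^4/v1 + u2^4/v2)
= 2.1314352^4 / (1.91^4/29 + 0.946^4/26)
= 20.638994 / 0.48972127
v_eff = 42.1444

42.1444


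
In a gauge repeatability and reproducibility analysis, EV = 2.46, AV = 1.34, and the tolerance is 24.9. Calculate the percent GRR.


GRR = sqrt(EV^2 + AV^2) = sqrt(2.46^2 + 1.34^2) = 2.8012854
%GRR = GRR / tol * 100 = 2.8012854 / 24.9 * 100
%GRR = 11.2501

11.2501


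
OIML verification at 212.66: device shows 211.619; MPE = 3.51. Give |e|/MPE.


e = indication - reference = 211.619 - 212.66 = -1.0410
|e| = 1.0410
ratio = |e| / MPE = 1.0410 / 3.51
ratio = 0.2966

0.2966


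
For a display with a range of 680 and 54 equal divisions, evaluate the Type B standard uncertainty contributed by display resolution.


resolution = range / divisions
resolution = 680 / 54 = 12.592593
u_res = resolution / (2*sqrt(3))
u_res = 12.592593 / 3.4641016
u_res = 3.6352

3.6352


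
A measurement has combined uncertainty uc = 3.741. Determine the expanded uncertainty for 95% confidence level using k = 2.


U = k * uc
U = 2 * 3.741
U = 7.4820

7.4820


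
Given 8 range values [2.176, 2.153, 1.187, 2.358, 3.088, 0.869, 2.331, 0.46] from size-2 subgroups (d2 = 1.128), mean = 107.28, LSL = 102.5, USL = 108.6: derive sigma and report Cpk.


R_bar = (2.176 + 2.153 + 1.187 + 2.358 + 3.088 + 0.869 + 2.331 + 0.46) / 8 = 1.82775
sigma = R_bar / d2 = 1.82775 / 1.128 = 1.6203457
Cp = (USL - LSL)/(6*sigma) = (108.6 - 102.5)/(6*1.6203457) = 0.6274
Cpu = (108.6 - 107.28)/(3*1.6203457) = 0.2715
Cpl = (107.28 - 102.5)/(3*1.6203457) = 0.9833
Cpk = min(Cpu, Cpl) = 0.2715

0.2715


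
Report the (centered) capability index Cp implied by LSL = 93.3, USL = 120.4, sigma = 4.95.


Cp = (USL - LSL) / (6 * sigma)
= (120.4 - 93.3) / (6 * 4.95)
= 27.1000 / 29.7000
= 0.9125

0.9125


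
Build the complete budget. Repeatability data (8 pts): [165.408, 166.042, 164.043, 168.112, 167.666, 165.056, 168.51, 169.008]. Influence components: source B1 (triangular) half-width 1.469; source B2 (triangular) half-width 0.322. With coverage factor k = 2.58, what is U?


mean = (165.408 + 166.042 + 164.043 + 168.112 + 167.666 + 165.056 + 168.51 + 169.008) / 8 = 166.730625
s = sqrt(sum((x - mean)^2)/(n-1)) = 1.8278392
u_A = s / sqrt(n) = 1.8278392 / sqrt(8) = 0.64623875
u_B1 = 1.469 / sqrt(6) = 0.59971674
u_B2 = 0.322 / sqrt(6) = 0.13145595
uc = sqrt(0.64623875^2 + 0.59971674^2 + 0.13145595^2) = 0.89138396
U = k * uc = 2.58 * 0.89138396
U = 2.2998

2.2998


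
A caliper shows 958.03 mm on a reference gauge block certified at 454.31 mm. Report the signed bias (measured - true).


Systematic error = measured - true
= 958.03 - 454.31
= 503.7200

503.7200


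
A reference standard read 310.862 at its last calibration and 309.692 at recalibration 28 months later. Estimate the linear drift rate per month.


rate = (v2 - v1) / months
= (309.692 - 310.862) / 28
= -1.1700 / 28
= -0.0418

-0.0418


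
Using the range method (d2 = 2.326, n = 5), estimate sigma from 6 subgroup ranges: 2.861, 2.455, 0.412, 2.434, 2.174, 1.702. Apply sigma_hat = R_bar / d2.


R_bar = (2.861 + 2.455 + 0.412 + 2.434 + 2.174 + 1.702) / 6
R_bar = 12.038 / 6 = 2.0063333
sigma_hat = R_bar / d2 = 2.0063333 / 2.326 = 0.8626

0.8626


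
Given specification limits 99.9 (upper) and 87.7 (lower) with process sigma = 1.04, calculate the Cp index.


Cp = (USL - LSL) / (6 * sigma)
= (99.9 - 87.7) / (6 * 1.04)
= 12.2000 / 6.2400
= 1.9551

1.9551


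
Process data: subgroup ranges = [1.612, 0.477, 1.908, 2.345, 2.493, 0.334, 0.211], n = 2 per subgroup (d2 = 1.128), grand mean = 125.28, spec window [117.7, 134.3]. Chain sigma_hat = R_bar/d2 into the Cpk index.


R_bar = (1.612 + 0.477 + 1.908 + 2.345 + 2.493 + 0.334 + 0.211) / 7 = 1.34
sigma = R_bar / d2 = 1.34 / 1.128 = 1.1879433
Cp = (USL - LSL)/(6*sigma) = (134.3 - 117.7)/(6*1.1879433) = 2.3290
Cpu = (134.3 - 125.28)/(3*1.1879433) = 2.5310
Cpl = (125.28 - 117.7)/(3*1.1879433) = 2.1269
Cpk = min(Cpu, Cpl) = 2.1269

2.1269


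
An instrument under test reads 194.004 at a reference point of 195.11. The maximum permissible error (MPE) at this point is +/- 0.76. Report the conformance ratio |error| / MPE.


e = indication - reference = 194.004 - 195.11 = -1.1060
|e| = 1.1060
ratio = |e| / MPE = 1.1060 / 0.76
ratio = 1.4553

1.4553


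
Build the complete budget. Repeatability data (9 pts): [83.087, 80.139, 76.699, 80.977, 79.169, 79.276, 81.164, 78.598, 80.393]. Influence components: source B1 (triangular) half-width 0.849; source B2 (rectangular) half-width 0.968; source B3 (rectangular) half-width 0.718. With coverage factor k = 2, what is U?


mean = (83.087 + 80.139 + 76.699 + 80.977 + 79.169 + 79.276 + 81.164 + 78.598 + 80.393) / 9 = 79.94466667
s = sqrt(sum((x - mean)^2)/(n-1)) = 1.804929
u_A = s / sqrt(n) = 1.804929 / sqrt(9) = 0.601643
u_B1 = 0.849 / sqrt(6) = 0.3466028
u_B2 = 0.968 / sqrt(3) = 0.55887506
u_B3 = 0.718 / sqrt(3) = 0.41453749
uc = sqrt(0.601643^2 + 0.3466028^2 + 0.55887506^2 + 0.41453749^2) = 0.98300074
U = k * uc = 2 * 0.98300074
U = 1.9660

1.9660


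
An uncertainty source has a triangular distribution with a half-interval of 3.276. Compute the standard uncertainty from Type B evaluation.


u_B = half_width / sqrt(6)
u_B = 3.276 / 2.4494897
u_B = 1.3374

1.3374


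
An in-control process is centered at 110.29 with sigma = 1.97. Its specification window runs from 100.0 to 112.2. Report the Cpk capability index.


Cpu = (USL - mean) / (3*sigma) = (112.2 - 110.29) / (3*1.97) = 0.3232
Cpl = (mean - LSL) / (3*sigma) = (110.29 - 100.0) / (3*1.97) = 1.7411
Cpk = min(Cpu, Cpl) = 0.3232

0.3232


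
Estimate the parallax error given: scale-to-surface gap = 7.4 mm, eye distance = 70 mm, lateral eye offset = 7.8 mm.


error = h * offset / d
= 7.4 * 7.8 / 70
= 0.8246

0.8246


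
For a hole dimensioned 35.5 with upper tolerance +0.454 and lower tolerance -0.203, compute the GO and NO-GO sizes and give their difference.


GO = nominal - lower_tol (smallest hole = maximum material condition)
GO = 35.5 - 0.203 = 35.297
NO-GO = nominal + upper_tol (largest hole = least material condition)
NO-GO = 35.5 + 0.454 = 35.954
spread = NO-GO - GO = 35.954 - 35.297 = 0.6570

0.6570


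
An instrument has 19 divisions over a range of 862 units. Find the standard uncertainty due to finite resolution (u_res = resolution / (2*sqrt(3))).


resolution = range / divisions
resolution = 862 / 19 = 45.368421
u_res = resolution / (2*sqrt(3))
u_res = 45.368421 / 3.4641016
u_res = 13.0967

13.0967


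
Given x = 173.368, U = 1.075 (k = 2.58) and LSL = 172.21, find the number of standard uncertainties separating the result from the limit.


u = U / k = 1.075 / 2.58 = 0.41666667
margin = |LSL - x| = |172.21 - 173.368| = 1.158
z = margin / u = 1.158 / 0.41666667
z = 2.7792

2.7792


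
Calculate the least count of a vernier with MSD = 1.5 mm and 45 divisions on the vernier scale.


LC = MSD / n_div
= 1.5 / 45
= 0.0333

0.0333


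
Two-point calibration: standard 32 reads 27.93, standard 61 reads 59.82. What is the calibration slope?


slope = (y2 - y1) / (x2 - x1)
= (59.82 - 27.93) / (61 - 32)
= 31.8900 / 29
= 1.0997

1.0997


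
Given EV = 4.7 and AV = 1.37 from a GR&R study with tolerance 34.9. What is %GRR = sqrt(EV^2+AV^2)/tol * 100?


GRR = sqrt(EV^2 + AV^2) = sqrt(4.7^2 + 1.37^2) = 4.8956001
%GRR = GRR / tol * 100 = 4.8956001 / 34.9 * 100
%GRR = 14.0275

14.0275


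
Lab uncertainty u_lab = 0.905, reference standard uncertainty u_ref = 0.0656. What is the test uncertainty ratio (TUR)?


TUR = u_lab / u_ref
= 0.905 / 0.0656
= 13.7957

13.7957


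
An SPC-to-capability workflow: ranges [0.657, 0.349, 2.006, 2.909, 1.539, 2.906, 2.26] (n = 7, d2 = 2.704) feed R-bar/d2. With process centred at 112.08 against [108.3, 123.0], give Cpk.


R_bar = (0.657 + 0.349 + 2.006 + 2.909 + 1.539 + 2.906 + 2.26) / 7 = 1.8037143
sigma = R_bar / d2 = 1.8037143 / 2.704 = 0.66705411
Cp = (USL - LSL)/(6*sigma) = (123.0 - 108.3)/(6*0.66705411) = 3.6729
Cpu = (123.0 - 112.08)/(3*0.66705411) = 5.4568
Cpl = (112.08 - 108.3)/(3*0.66705411) = 1.8889
Cpk = min(Cpu, Cpl) = 1.8889

1.8889


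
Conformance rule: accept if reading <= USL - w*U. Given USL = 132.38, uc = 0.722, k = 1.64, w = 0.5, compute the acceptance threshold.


U = k * uc = 1.64 * 0.722 = 1.18408
guard band g = w * U = 0.5 * 1.18408 = 0.59204
AL = USL - g = 132.38 - 0.59204
AL = 131.7880

131.7880


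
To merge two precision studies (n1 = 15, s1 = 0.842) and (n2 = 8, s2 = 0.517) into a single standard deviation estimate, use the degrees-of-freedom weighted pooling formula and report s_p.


s_p = sqrt(((n1-1)*s1^2 + (n2-1)*s2^2) / (n1+n2-2))
numerator = (15-1)*0.842^2 + (8-1)*0.517^2 = 9.925496 + 1.871023 = 11.796519
denominator = 15 + 8 - 2 = 21
s_p^2 = 11.796519 / 21 = 0.561739
s_p = sqrt(0.561739) = 0.7495

0.7495


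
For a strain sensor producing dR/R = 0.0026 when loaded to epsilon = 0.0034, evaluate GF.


GF = (dR/R) / epsilon
= 0.0026 / 0.0034
= 0.7647

0.7647


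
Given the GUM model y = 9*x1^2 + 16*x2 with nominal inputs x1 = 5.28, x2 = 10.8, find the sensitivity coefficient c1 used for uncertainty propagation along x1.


y = 9*x1^2 + 16*x2
dy/dx1 = 2*9*x1
Evaluate at x1 = 5.28: c1 = 18 * 5.28
c1 = 95.0400

95.0400


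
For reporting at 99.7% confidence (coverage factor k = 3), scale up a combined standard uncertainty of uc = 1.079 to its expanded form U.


U = k * uc
U = 3 * 1.079
U = 3.2370

3.2370


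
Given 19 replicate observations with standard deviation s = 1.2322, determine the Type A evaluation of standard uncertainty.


u_A = s / sqrt(n)
u_A = 1.2322 / sqrt(19)
u_A = 1.2322 / 4.3588989
u_A = 0.2827

0.2827


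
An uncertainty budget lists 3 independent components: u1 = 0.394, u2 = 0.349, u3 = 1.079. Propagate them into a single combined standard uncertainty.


uc = sqrt(0.394^2 + 0.349^2 + 1.079^2)
uc = sqrt(1.441278)
uc = 1.2005

1.2005


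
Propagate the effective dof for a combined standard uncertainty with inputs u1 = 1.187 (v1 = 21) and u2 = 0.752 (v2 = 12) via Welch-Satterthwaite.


uc = sqrt(u1^2 + u2^2) = sqrt(1.187^2 + 0.752^2) = 1.4051594
v_eff = uc^4 / (u1^4/v1 + u2^4/v2)
= 1.4051594^4 / (1.187^4/21 + 0.752^4/12)
= 3.8985434 / 0.1211826
v_eff = 32.1708

32.1708


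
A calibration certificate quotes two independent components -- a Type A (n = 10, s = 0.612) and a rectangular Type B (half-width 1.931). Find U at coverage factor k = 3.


u_A = s / sqrt(n) = 0.612 / sqrt(10) = 0.19353139
u_B = half_width / sqrt(3) = 1.931 / sqrt(3) = 1.1148634
uc = sqrt(u_A^2 + u_B^2) = sqrt(0.19353139^2 + 1.1148634^2) = 1.1315365
U = k * uc = 3 * 1.1315365
U = 3.3946

3.3946


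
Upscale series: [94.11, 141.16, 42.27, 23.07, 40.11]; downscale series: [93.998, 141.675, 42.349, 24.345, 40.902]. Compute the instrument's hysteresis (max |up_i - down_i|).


|94.11 - 93.998| = 0.1120
|141.16 - 141.675| = 0.5150
|42.27 - 42.349| = 0.0790
|23.07 - 24.345| = 1.2750
|40.11 - 40.902| = 0.7920
hysteresis = max(diffs) = 1.2750

1.2750


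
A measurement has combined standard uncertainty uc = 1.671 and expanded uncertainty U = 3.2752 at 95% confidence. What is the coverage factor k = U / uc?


k = U / uc
k = 3.2752 / 1.671
k = 1.96

1.96


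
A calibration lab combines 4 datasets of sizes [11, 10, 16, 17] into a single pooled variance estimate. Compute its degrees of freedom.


nu = sum_i (n_i - 1)
nu = ((11 - 1) + (10 - 1) + (16 - 1) + (17 - 1))
nu = 10 + 9 + 15 + 16
nu = 50

50


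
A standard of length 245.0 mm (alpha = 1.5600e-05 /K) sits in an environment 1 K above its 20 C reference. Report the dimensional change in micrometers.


dL = L * alpha * dT
= 245.0 * 1.5600e-05 * 1
= 0.0038220 mm
dL_um = 0.0038220 * 1000 = 3.8220 um

3.8220


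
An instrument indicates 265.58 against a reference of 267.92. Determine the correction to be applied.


Correction = standard - reading
= 267.92 - 265.58
= 2.3400

2.3400


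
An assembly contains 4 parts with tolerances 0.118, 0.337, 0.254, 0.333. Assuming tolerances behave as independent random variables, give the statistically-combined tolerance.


RSS = sqrt(0.118^2 + 0.337^2 + 0.254^2 + 0.333^2)
= sqrt(0.302898)
= 0.5504

0.5504


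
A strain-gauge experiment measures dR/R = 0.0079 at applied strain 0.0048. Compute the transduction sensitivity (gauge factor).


GF = (dR/R) / epsilon
= 0.0079 / 0.0048
= 1.6458

1.6458


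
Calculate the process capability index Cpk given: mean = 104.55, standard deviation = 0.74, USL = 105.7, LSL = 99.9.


Cpu = (USL - mean) / (3*sigma) = (105.7 - 104.55) / (3*0.74) = 0.5180
Cpl = (mean - LSL) / (3*sigma) = (104.55 - 99.9) / (3*0.74) = 2.0946
Cpk = min(Cpu, Cpl) = 0.5180

0.5180


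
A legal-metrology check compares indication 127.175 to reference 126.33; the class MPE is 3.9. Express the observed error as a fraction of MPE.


e = indication - reference = 127.175 - 126.33 = 0.8450
|e| = 0.8450
ratio = |e| / MPE = 0.8450 / 3.9
ratio = 0.2167

0.2167


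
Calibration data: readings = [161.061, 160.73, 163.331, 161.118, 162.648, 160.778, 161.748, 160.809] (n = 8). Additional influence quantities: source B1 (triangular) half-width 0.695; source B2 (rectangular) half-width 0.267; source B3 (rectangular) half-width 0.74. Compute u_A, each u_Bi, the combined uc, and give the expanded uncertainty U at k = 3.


mean = (161.061 + 160.73 + 163.331 + 161.118 + 162.648 + 160.778 + 161.748 + 160.809) / 8 = 161.527875
s = sqrt(sum((x - mean)^2)/(n-1)) = 0.97512365
u_A = s / sqrt(n) = 0.97512365 / sqrt(8) = 0.34475827
u_B1 = 0.695 / sqrt(6) = 0.28373256
u_B2 = 0.267 / sqrt(3) = 0.15415252
u_B3 = 0.74 / sqrt(3) = 0.4272392
uc = sqrt(0.34475827^2 + 0.28373256^2 + 0.15415252^2 + 0.4272392^2) = 0.63691347
U = k * uc = 3 * 0.63691347
U = 1.9107

1.9107


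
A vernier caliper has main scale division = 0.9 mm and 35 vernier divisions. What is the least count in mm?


LC = MSD / n_div
= 0.9 / 35
= 0.0257

0.0257


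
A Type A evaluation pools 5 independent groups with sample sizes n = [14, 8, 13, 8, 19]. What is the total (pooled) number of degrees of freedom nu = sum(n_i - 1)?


nu = sum_i (n_i - 1)
nu = ((14 - 1) + (8 - 1) + (13 - 1) + (8 - 1) + (19 - 1))
nu = 13 + 7 + 12 + 7 + 18
nu = 57

57


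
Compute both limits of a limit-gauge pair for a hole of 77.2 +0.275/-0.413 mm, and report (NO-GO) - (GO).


GO = nominal - lower_tol (smallest hole = maximum material condition)
GO = 77.2 - 0.413 = 76.787
NO-GO = nominal + upper_tol (largest hole = least material condition)
NO-GO = 77.2 + 0.275 = 77.475
spread = NO-GO - GO = 77.475 - 76.787 = 0.6880

0.6880


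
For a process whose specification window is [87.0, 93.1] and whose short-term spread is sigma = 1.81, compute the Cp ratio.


Cp = (USL - LSL) / (6 * sigma)
= (93.1 - 87.0) / (6 * 1.81)
= 6.1000 / 10.8600
= 0.5617

0.5617


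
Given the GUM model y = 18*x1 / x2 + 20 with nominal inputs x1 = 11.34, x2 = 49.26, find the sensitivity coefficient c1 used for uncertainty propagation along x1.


y = 18*x1 / x2 + 20
dy/dx1 = 18/x2
Evaluate at x2 = 49.26: c1 = 18 / 49.26
c1 = 0.3654

0.3654


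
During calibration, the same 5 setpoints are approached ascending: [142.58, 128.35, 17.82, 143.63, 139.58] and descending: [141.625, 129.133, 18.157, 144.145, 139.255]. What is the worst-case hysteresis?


|142.58 - 141.625| = 0.9550
|128.35 - 129.133| = 0.7830
|17.82 - 18.157| = 0.3370
|143.63 - 144.145| = 0.5150
|139.58 - 139.255| = 0.3250
hysteresis = max(diffs) = 0.9550

0.9550


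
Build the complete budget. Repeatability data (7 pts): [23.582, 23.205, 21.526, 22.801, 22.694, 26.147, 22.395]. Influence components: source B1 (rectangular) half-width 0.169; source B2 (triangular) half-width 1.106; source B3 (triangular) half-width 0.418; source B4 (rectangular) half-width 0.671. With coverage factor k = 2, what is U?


mean = (23.582 + 23.205 + 21.526 + 22.801 + 22.694 + 26.147 + 22.395) / 7 = 23.19285714
s = sqrt(sum((x - mean)^2)/(n-1)) = 1.4546442
u_A = s / sqrt(n) = 1.4546442 / sqrt(7) = 0.54980383
u_B1 = 0.169 / sqrt(3) = 0.097572195
u_B2 = 1.106 / sqrt(6) = 0.45152261
u_B3 = 0.418 / sqrt(6) = 0.17064779
u_B4 = 0.671 / sqrt(3) = 0.38740203
uc = sqrt(0.54980383^2 + 0.097572195^2 + 0.45152261^2 + 0.17064779^2 + 0.38740203^2) = 0.83359358
U = k * uc = 2 * 0.83359358
U = 1.6672

1.6672


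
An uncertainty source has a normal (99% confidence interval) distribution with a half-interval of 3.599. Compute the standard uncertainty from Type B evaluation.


u_B = half_width / 2.576
u_B = 3.599 / 2.576
u_B = 1.3971

1.3971


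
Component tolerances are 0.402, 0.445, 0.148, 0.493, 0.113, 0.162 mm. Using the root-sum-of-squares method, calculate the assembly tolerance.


RSS = sqrt(0.402^2 + 0.445^2 + 0.148^2 + 0.493^2 + 0.113^2 + 0.162^2)
= sqrt(0.663595)
= 0.8146

0.8146


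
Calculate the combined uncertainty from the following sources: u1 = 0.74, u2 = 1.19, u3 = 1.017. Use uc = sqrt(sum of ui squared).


uc = sqrt(0.74^2 + 1.19^2 + 1.017^2)
uc = sqrt(2.997989)
uc = 1.7315

1.7315


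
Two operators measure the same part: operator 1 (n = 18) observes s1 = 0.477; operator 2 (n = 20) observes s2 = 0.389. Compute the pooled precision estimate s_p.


s_p = sqrt(((n1-1)*s1^2 + (n2-1)*s2^2) / (n1+n2-2))
numerator = (18-1)*0.477^2 + (20-1)*0.389^2 = 3.867993 + 2.875099 = 6.743092
denominator = 18 + 20 - 2 = 36
s_p^2 = 6.743092 / 36 = 0.18730811
s_p = sqrt(0.18730811) = 0.4328

0.4328


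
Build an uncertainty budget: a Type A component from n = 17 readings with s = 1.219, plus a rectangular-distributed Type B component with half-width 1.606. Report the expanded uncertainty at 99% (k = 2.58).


u_A = s / sqrt(n) = 1.219 / sqrt(17) = 0.29565093
u_B = half_width / sqrt(3) = 1.606 / sqrt(3) = 0.92722453
uc = sqrt(u_A^2 + u_B^2) = sqrt(0.29565093^2 + 0.92722453^2) = 0.97321878
U = k * uc = 2.58 * 0.97321878
U = 2.5109

2.5109


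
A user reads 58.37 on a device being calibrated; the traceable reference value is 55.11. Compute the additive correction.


Correction = standard - reading
= 55.11 - 58.37
= -3.2600

-3.2600


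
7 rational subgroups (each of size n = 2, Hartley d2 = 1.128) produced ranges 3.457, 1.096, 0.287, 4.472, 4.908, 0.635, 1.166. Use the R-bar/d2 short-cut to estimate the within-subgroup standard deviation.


R_bar = (3.457 + 1.096 + 0.287 + 4.472 + 4.908 + 0.635 + 1.166) / 7
R_bar = 16.021 / 7 = 2.2887143
sigma_hat = R_bar / d2 = 2.2887143 / 1.128 = 2.0290

2.0290


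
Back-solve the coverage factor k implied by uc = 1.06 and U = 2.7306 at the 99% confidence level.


k = U / uc
k = 2.7306 / 1.06
k = 2.576

2.576


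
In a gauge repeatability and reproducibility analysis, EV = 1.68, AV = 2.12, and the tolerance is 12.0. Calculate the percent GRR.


GRR = sqrt(EV^2 + AV^2) = sqrt(1.68^2 + 2.12^2) = 2.7049584
%GRR = GRR / tol * 100 = 2.7049584 / 12.0 * 100
%GRR = 22.5413

22.5413


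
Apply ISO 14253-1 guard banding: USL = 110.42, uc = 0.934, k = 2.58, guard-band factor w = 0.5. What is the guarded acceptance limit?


U = k * uc = 2.58 * 0.934 = 2.40972
guard band g = w * U = 0.5 * 2.40972 = 1.20486
AL = USL - g = 110.42 - 1.20486
AL = 109.2151

109.2151


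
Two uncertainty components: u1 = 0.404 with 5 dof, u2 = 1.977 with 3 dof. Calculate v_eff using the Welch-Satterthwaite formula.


uc = sqrt(u1^2 + u2^2) = sqrt(0.404^2 + 1.977^2) = 2.0178565
v_eff = uc^4 / (u1^4/v1 + u2^4/v2)
= 2.0178565^4 / (0.404^4/5 + 1.977^4/3)
= 16.579106 / 5.0975275
v_eff = 3.2524

3.2524


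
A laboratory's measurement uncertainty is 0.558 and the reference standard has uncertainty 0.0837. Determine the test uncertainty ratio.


TUR = u_lab / u_ref
= 0.558 / 0.0837
= 6.6667

6.6667


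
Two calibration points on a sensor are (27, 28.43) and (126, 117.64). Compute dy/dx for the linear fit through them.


slope = (y2 - y1) / (x2 - x1)
= (117.64 - 28.43) / (126 - 27)
= 89.2100 / 99
= 0.9011

0.9011


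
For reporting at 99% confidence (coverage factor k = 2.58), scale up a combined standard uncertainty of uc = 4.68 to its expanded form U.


U = k * uc
U = 2.58 * 4.68
U = 12.0744

12.0744


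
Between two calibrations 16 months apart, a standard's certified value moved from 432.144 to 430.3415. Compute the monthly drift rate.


rate = (v2 - v1) / months
= (430.3415 - 432.144) / 16
= -1.8025 / 16
= -0.1127

-0.1127


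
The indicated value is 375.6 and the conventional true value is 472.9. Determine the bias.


Systematic error = measured - true
= 375.6 - 472.9
= -97.3000

-97.3000


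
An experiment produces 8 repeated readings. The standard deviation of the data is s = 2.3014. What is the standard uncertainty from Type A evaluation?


u_A = s / sqrt(n)
u_A = 2.3014 / sqrt(8)
u_A = 2.3014 / 2.8284271
u_A = 0.8137

0.8137


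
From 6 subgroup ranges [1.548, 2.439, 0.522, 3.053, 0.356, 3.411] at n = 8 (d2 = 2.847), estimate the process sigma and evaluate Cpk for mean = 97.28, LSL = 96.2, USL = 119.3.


R_bar = (1.548 + 2.439 + 0.522 + 3.053 + 0.356 + 3.411) / 6 = 1.8881667
sigma = R_bar / d2 = 1.8881667 / 2.847 = 0.66321275
Cp = (USL - LSL)/(6*sigma) = (119.3 - 96.2)/(6*0.66321275) = 5.8051
Cpu = (119.3 - 97.28)/(3*0.66321275) = 11.0673
Cpl = (97.28 - 96.2)/(3*0.66321275) = 0.5428
Cpk = min(Cpu, Cpl) = 0.5428

0.5428


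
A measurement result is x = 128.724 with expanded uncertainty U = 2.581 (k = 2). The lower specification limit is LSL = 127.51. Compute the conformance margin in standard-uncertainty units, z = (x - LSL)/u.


u = U / k = 2.581 / 2 = 1.2905
margin = |LSL - x| = |127.51 - 128.724| = 1.214
z = margin / u = 1.214 / 1.2905
z = 0.9407

0.9407


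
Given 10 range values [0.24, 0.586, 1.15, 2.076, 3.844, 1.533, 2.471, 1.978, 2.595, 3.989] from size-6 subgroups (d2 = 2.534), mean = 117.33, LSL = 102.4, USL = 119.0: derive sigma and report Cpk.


R_bar = (0.24 + 0.586 + 1.15 + 2.076 + 3.844 + 1.533 + 2.471 + 1.978 + 2.595 + 3.989) / 10 = 2.0462
sigma = R_bar / d2 = 2.0462 / 2.534 = 0.80749803
Cp = (USL - LSL)/(6*sigma) = (119.0 - 102.4)/(6*0.80749803) = 3.4262
Cpu = (119.0 - 117.33)/(3*0.80749803) = 0.6894
Cpl = (117.33 - 102.4)/(3*0.80749803) = 6.1631
Cpk = min(Cpu, Cpl) = 0.6894

0.6894


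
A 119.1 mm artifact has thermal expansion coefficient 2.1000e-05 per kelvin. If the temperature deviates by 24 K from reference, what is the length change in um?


dL = L * alpha * dT
= 119.1 * 2.1000e-05 * 24
= 0.0600264 mm
dL_um = 0.0600264 * 1000 = 60.0264 um

60.0264


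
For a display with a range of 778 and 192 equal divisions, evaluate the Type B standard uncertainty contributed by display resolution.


resolution = range / divisions
resolution = 778 / 192 = 4.0520833
u_res = resolution / (2*sqrt(3))
u_res = 4.0520833 / 3.4641016
u_res = 1.1697

1.1697


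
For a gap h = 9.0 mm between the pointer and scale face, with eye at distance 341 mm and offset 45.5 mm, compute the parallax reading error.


error = h * offset / d
= 9.0 * 45.5 / 341
= 1.2009

1.2009


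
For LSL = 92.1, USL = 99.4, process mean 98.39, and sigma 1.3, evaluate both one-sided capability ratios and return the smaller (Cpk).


Cpu = (USL - mean) / (3*sigma) = (99.4 - 98.39) / (3*1.3) = 0.2590
Cpl = (mean - LSL) / (3*sigma) = (98.39 - 92.1) / (3*1.3) = 1.6128
Cpk = min(Cpu, Cpl) = 0.2590

0.2590


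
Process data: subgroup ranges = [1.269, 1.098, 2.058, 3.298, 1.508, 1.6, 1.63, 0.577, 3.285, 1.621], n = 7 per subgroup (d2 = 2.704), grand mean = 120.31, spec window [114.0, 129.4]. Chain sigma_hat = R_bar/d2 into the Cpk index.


R_bar = (1.269 + 1.098 + 2.058 + 3.298 + 1.508 + 1.6 + 1.63 + 0.577 + 3.285 + 1.621) / 10 = 1.7944
sigma = R_bar / d2 = 1.7944 / 2.704 = 0.66360947
Cp = (USL - LSL)/(6*sigma) = (129.4 - 114.0)/(6*0.66360947) = 3.8677
Cpu = (129.4 - 120.31)/(3*0.66360947) = 4.5659
Cpl = (120.31 - 114.0)/(3*0.66360947) = 3.1695
Cpk = min(Cpu, Cpl) = 3.1695

3.1695


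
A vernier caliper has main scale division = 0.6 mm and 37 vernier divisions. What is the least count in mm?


LC = MSD / n_div
= 0.6 / 37
= 0.0162

0.0162


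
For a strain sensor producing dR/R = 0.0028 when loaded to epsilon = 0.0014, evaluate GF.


GF = (dR/R) / epsilon
= 0.0028 / 0.0014
= 2.0000

2.0000


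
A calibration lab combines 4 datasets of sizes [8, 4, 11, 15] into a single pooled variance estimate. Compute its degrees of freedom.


nu = sum_i (n_i - 1)
nu = ((8 - 1) + (4 - 1) + (11 - 1) + (15 - 1))
nu = 7 + 3 + 10 + 14
nu = 34

34


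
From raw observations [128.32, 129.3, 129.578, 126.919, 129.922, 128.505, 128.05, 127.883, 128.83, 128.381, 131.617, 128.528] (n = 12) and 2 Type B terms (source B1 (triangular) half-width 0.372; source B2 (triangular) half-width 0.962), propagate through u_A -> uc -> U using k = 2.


mean = (128.32 + 129.3 + 129.578 + 126.919 + 129.922 + 128.505 + 128.05 + 127.883 + 128.83 + 128.381 + 131.617 + 128.528) / 12 = 128.8194167
s = sqrt(sum((x - mean)^2)/(n-1)) = 1.1891385
u_A = s / sqrt(n) = 1.1891385 / sqrt(12) = 0.34327472
u_B1 = 0.372 / sqrt(6) = 0.15186836
u_B2 = 0.962 / sqrt(6) = 0.39273486
uc = sqrt(0.34327472^2 + 0.15186836^2 + 0.39273486^2) = 0.54326992
U = k * uc = 2 * 0.54326992
U = 1.0865

1.0865


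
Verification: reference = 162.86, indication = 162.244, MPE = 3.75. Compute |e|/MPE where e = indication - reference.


e = indication - reference = 162.244 - 162.86 = -0.6160
|e| = 0.6160
ratio = |e| / MPE = 0.6160 / 3.75
ratio = 0.1643

0.1643


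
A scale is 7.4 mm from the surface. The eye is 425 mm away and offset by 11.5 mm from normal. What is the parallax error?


error = h * offset / d
= 7.4 * 11.5 / 425
= 0.2002

0.2002


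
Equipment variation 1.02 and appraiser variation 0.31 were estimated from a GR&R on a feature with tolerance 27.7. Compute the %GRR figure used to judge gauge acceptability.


GRR = sqrt(EV^2 + AV^2) = sqrt(1.02^2 + 0.31^2) = 1.0660675
%GRR = GRR / tol * 100 = 1.0660675 / 27.7 * 100
%GRR = 3.8486

3.8486


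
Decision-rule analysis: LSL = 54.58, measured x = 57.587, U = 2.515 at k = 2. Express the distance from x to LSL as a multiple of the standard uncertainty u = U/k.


u = U / k = 2.515 / 2 = 1.2575
margin = |LSL - x| = |54.58 - 57.587| = 3.007
z = margin / u = 3.007 / 1.2575
z = 2.3913

2.3913


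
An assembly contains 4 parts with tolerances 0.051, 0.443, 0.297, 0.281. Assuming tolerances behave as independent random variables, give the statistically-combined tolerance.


RSS = sqrt(0.051^2 + 0.443^2 + 0.297^2 + 0.281^2)
= sqrt(0.36602)
= 0.6050

0.6050


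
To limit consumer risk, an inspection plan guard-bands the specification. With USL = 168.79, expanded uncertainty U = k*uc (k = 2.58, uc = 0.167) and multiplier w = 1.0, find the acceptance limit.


U = k * uc = 2.58 * 0.167 = 0.43086
guard band g = w * U = 1.0 * 0.43086 = 0.43086
AL = USL - g = 168.79 - 0.43086
AL = 168.3591

168.3591


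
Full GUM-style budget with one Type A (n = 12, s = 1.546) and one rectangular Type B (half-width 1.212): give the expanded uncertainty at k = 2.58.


u_A = s / sqrt(n) = 1.546 / sqrt(12) = 0.44629176
u_B = half_width / sqrt(3) = 1.212 / sqrt(3) = 0.69974853
uc = sqrt(u_A^2 + u_B^2) = sqrt(0.44629176^2 + 0.69974853^2) = 0.82995442
U = k * uc = 2.58 * 0.82995442
U = 2.1413

2.1413


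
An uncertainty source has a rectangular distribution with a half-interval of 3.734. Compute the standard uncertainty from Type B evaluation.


u_B = half_width / sqrt(3)
u_B = 3.734 / 1.7320508
u_B = 2.1558

2.1558


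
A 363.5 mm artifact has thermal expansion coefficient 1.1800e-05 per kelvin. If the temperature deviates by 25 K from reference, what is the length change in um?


dL = L * alpha * dT
= 363.5 * 1.1800e-05 * 25
= 0.1072325 mm
dL_um = 0.1072325 * 1000 = 107.2325 um

107.2325


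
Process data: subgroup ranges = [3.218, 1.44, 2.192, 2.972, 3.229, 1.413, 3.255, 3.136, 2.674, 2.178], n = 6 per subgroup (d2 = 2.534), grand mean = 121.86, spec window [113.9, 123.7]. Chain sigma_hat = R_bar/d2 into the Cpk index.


R_bar = (3.218 + 1.44 + 2.192 + 2.972 + 3.229 + 1.413 + 3.255 + 3.136 + 2.674 + 2.178) / 10 = 2.5707
sigma = R_bar / d2 = 2.5707 / 2.534 = 1.014483
Cp = (USL - LSL)/(6*sigma) = (123.7 - 113.9)/(6*1.014483) = 1.6100
Cpu = (123.7 - 121.86)/(3*1.014483) = 0.6046
Cpl = (121.86 - 113.9)/(3*1.014483) = 2.6155
Cpk = min(Cpu, Cpl) = 0.6046

0.6046


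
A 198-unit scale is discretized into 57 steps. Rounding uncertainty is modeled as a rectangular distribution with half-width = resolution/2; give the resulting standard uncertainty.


resolution = range / divisions
resolution = 198 / 57 = 3.4736842
u_res = resolution / (2*sqrt(3))
u_res = 3.4736842 / 3.4641016
u_res = 1.0028

1.0028


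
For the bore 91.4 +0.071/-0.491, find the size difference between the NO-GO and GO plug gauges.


GO = nominal - lower_tol (smallest hole = maximum material condition)
GO = 91.4 - 0.491 = 90.909
NO-GO = nominal + upper_tol (largest hole = least material condition)
NO-GO = 91.4 + 0.071 = 91.471
spread = NO-GO - GO = 91.471 - 90.909 = 0.5620

0.5620


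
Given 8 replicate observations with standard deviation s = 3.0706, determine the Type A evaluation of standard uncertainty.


u_A = s / sqrt(n)
u_A = 3.0706 / sqrt(8)
u_A = 3.0706 / 2.8284271
u_A = 1.0856

1.0856


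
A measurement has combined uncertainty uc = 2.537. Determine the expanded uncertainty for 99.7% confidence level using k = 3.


U = k * uc
U = 3 * 2.537
U = 7.6110

7.6110


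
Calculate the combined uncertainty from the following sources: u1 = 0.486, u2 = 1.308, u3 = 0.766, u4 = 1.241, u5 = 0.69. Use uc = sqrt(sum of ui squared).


uc = sqrt(0.486^2 + 1.308^2 + 0.766^2 + 1.241^2 + 0.69^2)
uc = sqrt(4.549997)
uc = 2.1331

2.1331


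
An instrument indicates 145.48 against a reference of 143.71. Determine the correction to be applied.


Correction = standard - reading
= 143.71 - 145.48
= -1.7700

-1.7700


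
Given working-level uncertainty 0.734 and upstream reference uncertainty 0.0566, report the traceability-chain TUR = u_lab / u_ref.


TUR = u_lab / u_ref
= 0.734 / 0.0566
= 12.9682

12.9682


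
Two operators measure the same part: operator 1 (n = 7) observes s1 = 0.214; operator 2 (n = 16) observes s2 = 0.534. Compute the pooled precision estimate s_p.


s_p = sqrt(((n1-1)*s1^2 + (n2-1)*s2^2) / (n1+n2-2))
numerator = (7-1)*0.214^2 + (16-1)*0.534^2 = 0.274776 + 4.27734 = 4.552116
denominator = 7 + 16 - 2 = 21
s_p^2 = 4.552116 / 21 = 0.21676743
s_p = sqrt(0.21676743) = 0.4656

0.4656


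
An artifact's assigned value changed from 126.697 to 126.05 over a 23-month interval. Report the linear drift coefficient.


rate = (v2 - v1) / months
= (126.05 - 126.697) / 23
= -0.6470 / 23
= -0.0281

-0.0281


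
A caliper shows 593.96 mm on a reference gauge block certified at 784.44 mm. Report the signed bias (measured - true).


Systematic error = measured - true
= 593.96 - 784.44
= -190.4800

-190.4800


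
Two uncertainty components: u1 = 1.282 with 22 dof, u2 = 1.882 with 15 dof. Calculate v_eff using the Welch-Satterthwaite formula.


uc = sqrt(u1^2 + u2^2) = sqrt(1.282^2 + 1.882^2) = 2.2771579
v_eff = uc^4 / (u1^4/v1 + u2^4/v2)
= 2.2771579^4 / (1.282^4/22 + 1.882^4/15)
= 26.888872 / 0.95912888
v_eff = 28.0347

28.0347


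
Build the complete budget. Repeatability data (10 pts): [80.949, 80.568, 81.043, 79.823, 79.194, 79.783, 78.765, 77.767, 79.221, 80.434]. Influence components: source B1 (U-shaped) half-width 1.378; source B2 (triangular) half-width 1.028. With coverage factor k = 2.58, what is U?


mean = (80.949 + 80.568 + 81.043 + 79.823 + 79.194 + 79.783 + 78.765 + 77.767 + 79.221 + 80.434) / 10 = 79.7547
s = sqrt(sum((x - mean)^2)/(n-1)) = 1.040519
u_A = s / sqrt(n) = 1.040519 / sqrt(10) = 0.329041
u_B1 = 1.378 / sqrt(2) = 0.97439314
u_B2 = 1.028 / sqrt(6) = 0.41967924
uc = sqrt(0.329041^2 + 0.97439314^2 + 0.41967924^2) = 1.1107838
U = k * uc = 2.58 * 1.1107838
U = 2.8658

2.8658


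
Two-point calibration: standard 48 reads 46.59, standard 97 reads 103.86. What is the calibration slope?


slope = (y2 - y1) / (x2 - x1)
= (103.86 - 46.59) / (97 - 48)
= 57.2700 / 49
= 1.1688

1.1688


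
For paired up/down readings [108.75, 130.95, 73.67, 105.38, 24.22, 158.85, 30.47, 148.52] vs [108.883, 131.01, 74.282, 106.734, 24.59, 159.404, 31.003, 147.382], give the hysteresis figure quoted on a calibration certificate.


|108.75 - 108.883| = 0.1330
|130.95 - 131.01| = 0.0600
|73.67 - 74.282| = 0.6120
|105.38 - 106.734| = 1.3540
|24.22 - 24.59| = 0.3700
|158.85 - 159.404| = 0.5540
|30.47 - 31.003| = 0.5330
|148.52 - 147.382| = 1.1380
hysteresis = max(diffs) = 1.3540

1.3540


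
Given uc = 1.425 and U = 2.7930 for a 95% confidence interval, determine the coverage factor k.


k = U / uc
k = 2.7930 / 1.425
k = 1.96

1.96


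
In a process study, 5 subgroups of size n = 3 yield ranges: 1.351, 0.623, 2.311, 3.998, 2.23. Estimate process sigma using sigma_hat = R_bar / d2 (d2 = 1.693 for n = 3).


R_bar = (1.351 + 0.623 + 2.311 + 3.998 + 2.23) / 5
R_bar = 10.513 / 5 = 2.1026
sigma_hat = R_bar / d2 = 2.1026 / 1.693 = 1.2419

1.2419


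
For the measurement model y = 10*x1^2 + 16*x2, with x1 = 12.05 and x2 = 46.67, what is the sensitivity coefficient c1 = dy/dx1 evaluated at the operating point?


y = 10*x1^2 + 16*x2
dy/dx1 = 2*10*x1
Evaluate at x1 = 12.05: c1 = 20 * 12.05
c1 = 241.0000

241.0000


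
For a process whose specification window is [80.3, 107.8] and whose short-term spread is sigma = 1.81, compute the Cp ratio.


Cp = (USL - LSL) / (6 * sigma)
= (107.8 - 80.3) / (6 * 1.81)
= 27.5000 / 10.8600
= 2.5322

2.5322


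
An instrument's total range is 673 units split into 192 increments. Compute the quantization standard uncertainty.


resolution = range / divisions
resolution = 673 / 192 = 3.5052083
u_res = resolution / (2*sqrt(3))
u_res = 3.5052083 / 3.4641016
u_res = 1.0119

1.0119


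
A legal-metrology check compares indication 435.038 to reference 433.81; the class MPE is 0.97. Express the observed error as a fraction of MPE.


e = indication - reference = 435.038 - 433.81 = 1.2280
|e| = 1.2280
ratio = |e| / MPE = 1.2280 / 0.97
ratio = 1.2660

1.2660


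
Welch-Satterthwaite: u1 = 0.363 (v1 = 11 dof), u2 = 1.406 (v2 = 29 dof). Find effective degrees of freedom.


uc = sqrt(u1^2 + u2^2) = sqrt(0.363^2 + 1.406^2) = 1.4521036
v_eff = uc^4 / (u1^4/v1 + u2^4/v2)
= 1.4521036^4 / (0.363^4/11 + 1.406^4/29)
= 4.4462145 / 0.13633296
v_eff = 32.6129

32.6129


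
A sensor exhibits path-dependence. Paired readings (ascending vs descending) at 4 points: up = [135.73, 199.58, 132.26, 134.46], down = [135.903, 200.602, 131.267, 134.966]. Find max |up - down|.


|135.73 - 135.903| = 0.1730
|199.58 - 200.602| = 1.0220
|132.26 - 131.267| = 0.9930
|134.46 - 134.966| = 0.5060
hysteresis = max(diffs) = 1.0220

1.0220


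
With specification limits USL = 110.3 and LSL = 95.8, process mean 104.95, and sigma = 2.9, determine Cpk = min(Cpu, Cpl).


Cpu = (USL - mean) / (3*sigma) = (110.3 - 104.95) / (3*2.9) = 0.6149
Cpl = (mean - LSL) / (3*sigma) = (104.95 - 95.8) / (3*2.9) = 1.0517
Cpk = min(Cpu, Cpl) = 0.6149

0.6149


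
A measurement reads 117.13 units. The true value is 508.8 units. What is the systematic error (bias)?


Systematic error = measured - true
= 117.13 - 508.8
= -391.6700

-391.6700


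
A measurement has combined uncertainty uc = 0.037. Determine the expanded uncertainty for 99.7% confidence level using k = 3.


U = k * uc
U = 3 * 0.037
U = 0.1110

0.1110


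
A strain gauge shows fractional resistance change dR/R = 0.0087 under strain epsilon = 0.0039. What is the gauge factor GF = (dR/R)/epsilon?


GF = (dR/R) / epsilon
= 0.0087 / 0.0039
= 2.2308

2.2308


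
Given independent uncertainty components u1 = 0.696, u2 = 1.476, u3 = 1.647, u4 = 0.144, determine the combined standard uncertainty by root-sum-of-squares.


uc = sqrt(0.696^2 + 1.476^2 + 1.647^2 + 0.144^2)
uc = sqrt(5.396337)
uc = 2.3230

2.3230


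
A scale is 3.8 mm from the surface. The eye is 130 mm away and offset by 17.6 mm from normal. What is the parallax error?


error = h * offset / d
= 3.8 * 17.6 / 130
= 0.5145

0.5145


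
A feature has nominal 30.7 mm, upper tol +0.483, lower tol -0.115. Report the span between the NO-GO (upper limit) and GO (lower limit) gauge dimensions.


GO = nominal - lower_tol (smallest hole = maximum material condition)
GO = 30.7 - 0.115 = 30.585
NO-GO = nominal + upper_tol (largest hole = least material condition)
NO-GO = 30.7 + 0.483 = 31.183
spread = NO-GO - GO = 31.183 - 30.585 = 0.5980

0.5980


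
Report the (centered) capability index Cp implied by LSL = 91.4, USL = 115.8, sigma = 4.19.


Cp = (USL - LSL) / (6 * sigma)
= (115.8 - 91.4) / (6 * 4.19)
= 24.4000 / 25.1400
= 0.9706

0.9706


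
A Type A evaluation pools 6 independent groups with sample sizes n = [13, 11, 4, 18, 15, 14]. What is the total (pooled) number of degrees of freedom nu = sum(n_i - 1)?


nu = sum_i (n_i - 1)
nu = ((13 - 1) + (11 - 1) + (4 - 1) + (18 - 1) + (15 - 1) + (14 - 1))
nu = 12 + 10 + 3 + 17 + 14 + 13
nu = 69

69


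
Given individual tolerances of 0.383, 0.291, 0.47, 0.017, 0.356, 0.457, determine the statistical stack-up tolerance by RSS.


RSS = sqrt(0.383^2 + 0.291^2 + 0.47^2 + 0.017^2 + 0.356^2 + 0.457^2)
= sqrt(0.788144)
= 0.8878

0.8878


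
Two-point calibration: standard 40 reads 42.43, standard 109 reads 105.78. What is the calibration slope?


slope = (y2 - y1) / (x2 - x1)
= (105.78 - 42.43) / (109 - 40)
= 63.3500 / 69
= 0.9181

0.9181


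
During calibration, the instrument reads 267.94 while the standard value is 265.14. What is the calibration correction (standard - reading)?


Correction = standard - reading
= 265.14 - 267.94
= -2.8000

-2.8000


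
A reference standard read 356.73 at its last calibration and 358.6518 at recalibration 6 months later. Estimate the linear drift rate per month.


rate = (v2 - v1) / months
= (358.6518 - 356.73) / 6
= 1.9218 / 6
= 0.3203

0.3203


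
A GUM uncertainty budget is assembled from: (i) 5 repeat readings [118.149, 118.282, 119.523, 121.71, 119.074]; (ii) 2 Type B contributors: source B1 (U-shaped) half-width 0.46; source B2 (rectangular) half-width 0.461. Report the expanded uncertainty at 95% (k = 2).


mean = (118.149 + 118.282 + 119.523 + 121.71 + 119.074) / 5 = 119.3476
s = sqrt(sum((x - mean)^2)/(n-1)) = 1.4368978
u_A = s / sqrt(n) = 1.4368978 / sqrt(5) = 0.64260023
u_B1 = 0.46 / sqrt(2) = 0.32526912
u_B2 = 0.461 / sqrt(3) = 0.26615847
uc = sqrt(0.64260023^2 + 0.32526912^2 + 0.26615847^2) = 0.76783813
U = k * uc = 2 * 0.76783813
U = 1.5357

1.5357


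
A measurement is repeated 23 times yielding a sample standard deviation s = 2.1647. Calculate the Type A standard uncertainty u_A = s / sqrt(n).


u_A = s / sqrt(n)
u_A = 2.1647 / sqrt(23)
u_A = 2.1647 / 4.7958315
u_A = 0.4514

0.4514
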